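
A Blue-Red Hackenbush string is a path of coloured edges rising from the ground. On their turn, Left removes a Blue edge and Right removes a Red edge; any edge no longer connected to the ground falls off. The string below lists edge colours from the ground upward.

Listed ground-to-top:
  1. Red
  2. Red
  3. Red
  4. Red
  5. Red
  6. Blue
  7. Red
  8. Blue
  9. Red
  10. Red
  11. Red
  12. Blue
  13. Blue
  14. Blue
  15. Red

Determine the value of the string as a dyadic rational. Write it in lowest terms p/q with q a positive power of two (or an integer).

Prefix values for Red Red Red Red Red Blue Red Blue Red Red Red Blue Blue Blue Red via {L|R} + simplicity:
value(R) = { none | 0 } gives -1
value(RR) = { none | -1; 0 } gives -2
value(RRR) = { none | -2; -1; 0 } gives -3
value(RRRR) = { none | -3; -2; -1; 0 } gives -4
value(RRRRR) = { none | -4; -3; -2; -1; 0 } gives -5
value(RRRRRB) = { -5 | -4; -3; -2; -1; 0 } gives -9/2
value(RRRRRBR) = { -5 | -9/2; -4; -3; -2; -1; 0 } gives -19/4
value(RRRRRBRB) = { -5; -19/4 | -9/2; -4; -3; -2; -1; 0 } gives -37/8
value(RRRRRBRBR) = { -5; -19/4 | -37/8; -9/2; -4; -3; -2; -1; 0 } gives -75/16
value(RRRRRBRBRR) = { -5; -19/4 | -75/16; -37/8; -9/2; -4; -3; -2; -1; 0 } gives -151/32
value(RRRRRBRBRRR) = { -5; -19/4 | -151/32; -75/16; -37/8; -9/2; -4; -3; -2; -1; 0 } gives -303/64
value(RRRRRBRBRRRB) = { -5; -19/4; -303/64 | -151/32; -75/16; -37/8; -9/2; -4; -3; -2; -1; 0 } gives -605/128
value(RRRRRBRBRRRBB) = { -5; -19/4; -303/64; -605/128 | -151/32; -75/16; -37/8; -9/2; -4; -3; -2; -1; 0 } gives -1209/256
value(RRRRRBRBRRRBBB) = { -5; -19/4; -303/64; -605/128; -1209/256 | -151/32; -75/16; -37/8; -9/2; -4; -3; -2; -1; 0 } gives -2417/512
value(RRRRRBRBRRRBBBR) = { -5; -19/4; -303/64; -605/128; -1209/256 | -2417/512; -151/32; -75/16; -37/8; -9/2; -4; -3; -2; -1; 0 } gives -4835/1024

-4835/1024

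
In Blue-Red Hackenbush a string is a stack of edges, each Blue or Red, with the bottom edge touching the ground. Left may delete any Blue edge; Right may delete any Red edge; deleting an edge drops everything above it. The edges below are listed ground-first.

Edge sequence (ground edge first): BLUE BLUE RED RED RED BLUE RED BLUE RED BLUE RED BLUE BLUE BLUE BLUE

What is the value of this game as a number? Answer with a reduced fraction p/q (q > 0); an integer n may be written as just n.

9567/8192

value(B) = { 0 |  } gives 1
value(BB) = { 0 1 |  } gives 2
value(BBR) = { 0 1 | 2 } gives 3/2
value(BBRR) = { 0 1 | 3/2 2 } gives 5/4
value(BBRRR) = { 0 1 | 5/4 3/2 2 } gives 9/8
value(BBRRRB) = { 0 1 9/8 | 5/4 3/2 2 } gives 19/16
value(BBRRRBR) = { 0 1 9/8 | 19/16 5/4 3/2 2 } gives 37/32
value(BBRRRBRB) = { 0 1 9/8 37/32 | 19/16 5/4 3/2 2 } gives 75/64
value(BBRRRBRBR) = { 0 1 9/8 37/32 | 75/64 19/16 5/4 3/2 2 } gives 149/128
value(BBRRRBRBRB) = { 0 1 9/8 37/32 149/128 | 75/64 19/16 5/4 3/2 2 } gives 299/256
value(BBRRRBRBRBR) = { 0 1 9/8 37/32 149/128 | 299/256 75/64 19/16 5/4 3/2 2 } gives 597/512
value(BBRRRBRBRBRB) = { 0 1 9/8 37/32 149/128 597/512 | 299/256 75/64 19/16 5/4 3/2 2 } gives 1195/1024
value(BBRRRBRBRBRBB) = { 0 1 9/8 37/32 149/128 597/512 1195/1024 | 299/256 75/64 19/16 5/4 3/2 2 } gives 2391/2048
value(BBRRRBRBRBRBBB) = { 0 1 9/8 37/32 149/128 597/512 1195/1024 2391/2048 | 299/256 75/64 19/16 5/4 3/2 2 } gives 4783/4096
value(BBRRRBRBRBRBBBB) = { 0 1 9/8 37/32 149/128 597/512 1195/1024 2391/2048 4783/4096 | 299/256 75/64 19/16 5/4 3/2 2 } gives 9567/8192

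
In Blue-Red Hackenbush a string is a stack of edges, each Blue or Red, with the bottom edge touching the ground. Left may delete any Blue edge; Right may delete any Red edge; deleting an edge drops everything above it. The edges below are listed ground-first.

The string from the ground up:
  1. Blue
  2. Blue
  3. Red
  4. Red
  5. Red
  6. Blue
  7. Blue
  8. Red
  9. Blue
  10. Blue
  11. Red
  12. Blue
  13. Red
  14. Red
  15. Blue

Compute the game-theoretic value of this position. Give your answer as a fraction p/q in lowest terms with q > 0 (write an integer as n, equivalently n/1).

9939/8192

Build val(s[:k]) for k = 1..15, string s = Blue Blue Red Red Red Blue Blue Red Blue Blue Red Blue Red Red Blue.
val(B) = { 0 | (no moves) } so 1
val(BB) = { 0,1 | (no moves) } so 2
val(BBR) = { 0,1 | 2 } so 3/2
val(BBRR) = { 0,1 | 3/2,2 } so 5/4
val(BBRRR) = { 0,1 | 5/4,3/2,2 } so 9/8
val(BBRRRB) = { 0,1,9/8 | 5/4,3/2,2 } so 19/16
val(BBRRRBB) = { 0,1,9/8,19/16 | 5/4,3/2,2 } so 39/32
val(BBRRRBBR) = { 0,1,9/8,19/16 | 39/32,5/4,3/2,2 } so 77/64
val(BBRRRBBRB) = { 0,1,9/8,19/16,77/64 | 39/32,5/4,3/2,2 } so 155/128
val(BBRRRBBRBB) = { 0,1,9/8,19/16,77/64,155/128 | 39/32,5/4,3/2,2 } so 311/256
val(BBRRRBBRBBR) = { 0,1,9/8,19/16,77/64,155/128 | 311/256,39/32,5/4,3/2,2 } so 621/512
val(BBRRRBBRBBRB) = { 0,1,9/8,19/16,77/64,155/128,621/512 | 311/256,39/32,5/4,3/2,2 } so 1243/1024
val(BBRRRBBRBBRBR) = { 0,1,9/8,19/16,77/64,155/128,621/512 | 1243/1024,311/256,39/32,5/4,3/2,2 } so 2485/2048
val(BBRRRBBRBBRBRR) = { 0,1,9/8,19/16,77/64,155/128,621/512 | 2485/2048,1243/1024,311/256,39/32,5/4,3/2,2 } so 4969/4096
val(BBRRRBBRBBRBRRB) = { 0,1,9/8,19/16,77/64,155/128,621/512,4969/4096 | 2485/2048,1243/1024,311/256,39/32,5/4,3/2,2 } so 9939/8192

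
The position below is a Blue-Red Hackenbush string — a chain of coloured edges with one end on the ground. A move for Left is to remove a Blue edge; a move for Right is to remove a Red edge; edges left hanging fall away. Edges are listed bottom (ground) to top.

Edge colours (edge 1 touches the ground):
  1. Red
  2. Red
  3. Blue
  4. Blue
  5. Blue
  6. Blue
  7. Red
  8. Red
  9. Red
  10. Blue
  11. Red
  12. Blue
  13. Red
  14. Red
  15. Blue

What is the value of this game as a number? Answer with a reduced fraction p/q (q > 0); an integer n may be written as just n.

-9133/8192

value_1 [R]  L=[none]  R=[0]  → -1
value_2 [RR]  L=[none]  R=[-1 0]  → -2
value_3 [RRB]  L=[-2]  R=[-1 0]  → -3/2
value_4 [RRBB]  L=[-2 -3/2]  R=[-1 0]  → -5/4
value_5 [RRBBB]  L=[-2 -3/2 -5/4]  R=[-1 0]  → -9/8
value_6 [RRBBBB]  L=[-2 -3/2 -5/4 -9/8]  R=[-1 0]  → -17/16
value_7 [RRBBBBR]  L=[-2 -3/2 -5/4 -9/8]  R=[-17/16 -1 0]  → -35/32
value_8 [RRBBBBRR]  L=[-2 -3/2 -5/4 -9/8]  R=[-35/32 -17/16 -1 0]  → -71/64
value_9 [RRBBBBRRR]  L=[-2 -3/2 -5/4 -9/8]  R=[-71/64 -35/32 -17/16 -1 0]  → -143/128
value_10 [RRBBBBRRRB]  L=[-2 -3/2 -5/4 -9/8 -143/128]  R=[-71/64 -35/32 -17/16 -1 0]  → -285/256
value_11 [RRBBBBRRRBR]  L=[-2 -3/2 -5/4 -9/8 -143/128]  R=[-285/256 -71/64 -35/32 -17/16 -1 0]  → -571/512
value_12 [RRBBBBRRRBRB]  L=[-2 -3/2 -5/4 -9/8 -143/128 -571/512]  R=[-285/256 -71/64 -35/32 -17/16 -1 0]  → -1141/1024
value_13 [RRBBBBRRRBRBR]  L=[-2 -3/2 -5/4 -9/8 -143/128 -571/512]  R=[-1141/1024 -285/256 -71/64 -35/32 -17/16 -1 0]  → -2283/2048
value_14 [RRBBBBRRRBRBRR]  L=[-2 -3/2 -5/4 -9/8 -143/128 -571/512]  R=[-2283/2048 -1141/1024 -285/256 -71/64 -35/32 -17/16 -1 0]  → -4567/4096
value_15 [RRBBBBRRRBRBRRB]  L=[-2 -3/2 -5/4 -9/8 -143/128 -571/512 -4567/4096]  R=[-2283/2048 -1141/1024 -285/256 -71/64 -35/32 -17/16 -1 0]  → -9133/8192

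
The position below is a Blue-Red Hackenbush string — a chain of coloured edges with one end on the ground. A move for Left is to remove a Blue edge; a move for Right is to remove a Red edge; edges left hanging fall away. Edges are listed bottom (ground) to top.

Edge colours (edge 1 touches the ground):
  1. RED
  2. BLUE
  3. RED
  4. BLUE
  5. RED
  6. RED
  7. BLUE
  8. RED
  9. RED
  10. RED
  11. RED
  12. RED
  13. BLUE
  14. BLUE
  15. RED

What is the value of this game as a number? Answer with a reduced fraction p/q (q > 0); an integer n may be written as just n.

R: Left { ∅ }, Right { 0 } — simplest -1
RB: Left { -1 }, Right { 0 } — simplest -1/2
RBR: Left { -1 }, Right { -1/2 0 } — simplest -3/4
RBRB: Left { -1 -3/4 }, Right { -1/2 0 } — simplest -5/8
RBRBR: Left { -1 -3/4 }, Right { -5/8 -1/2 0 } — simplest -11/16
RBRBRR: Left { -1 -3/4 }, Right { -11/16 -5/8 -1/2 0 } — simplest -23/32
RBRBRRB: Left { -1 -3/4 -23/32 }, Right { -11/16 -5/8 -1/2 0 } — simplest -45/64
RBRBRRBR: Left { -1 -3/4 -23/32 }, Right { -45/64 -11/16 -5/8 -1/2 0 } — simplest -91/128
RBRBRRBRR: Left { -1 -3/4 -23/32 }, Right { -91/128 -45/64 -11/16 -5/8 -1/2 0 } — simplest -183/256
RBRBRRBRRR: Left { -1 -3/4 -23/32 }, Right { -183/256 -91/128 -45/64 -11/16 -5/8 -1/2 0 } — simplest -367/512
RBRBRRBRRRR: Left { -1 -3/4 -23/32 }, Right { -367/512 -183/256 -91/128 -45/64 -11/16 -5/8 -1/2 0 } — simplest -735/1024
RBRBRRBRRRRR: Left { -1 -3/4 -23/32 }, Right { -735/1024 -367/512 -183/256 -91/128 -45/64 -11/16 -5/8 -1/2 0 } — simplest -1471/2048
RBRBRRBRRRRRB: Left { -1 -3/4 -23/32 -1471/2048 }, Right { -735/1024 -367/512 -183/256 -91/128 -45/64 -11/16 -5/8 -1/2 0 } — simplest -2941/4096
RBRBRRBRRRRRBB: Left { -1 -3/4 -23/32 -1471/2048 -2941/4096 }, Right { -735/1024 -367/512 -183/256 -91/128 -45/64 -11/16 -5/8 -1/2 0 } — simplest -5881/8192
RBRBRRBRRRRRBBR: Left { -1 -3/4 -23/32 -1471/2048 -2941/4096 }, Right { -5881/8192 -735/1024 -367/512 -183/256 -91/128 -45/64 -11/16 -5/8 -1/2 0 } — simplest -11763/16384

-11763/16384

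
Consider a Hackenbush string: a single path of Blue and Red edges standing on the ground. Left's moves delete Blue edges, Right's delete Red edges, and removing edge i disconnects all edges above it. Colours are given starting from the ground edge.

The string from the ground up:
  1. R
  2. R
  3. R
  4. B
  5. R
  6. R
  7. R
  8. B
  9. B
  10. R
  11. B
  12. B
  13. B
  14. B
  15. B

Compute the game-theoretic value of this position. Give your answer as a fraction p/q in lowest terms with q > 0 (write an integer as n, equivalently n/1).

step 1: add R to get R; options L={ ∅ } R={ 0 } gives -1
step 2: add R to get RR; options L={ ∅ } R={ -1,0 } gives -2
step 3: add R to get RRR; options L={ ∅ } R={ -2,-1,0 } gives -3
step 4: add B to get RRRB; options L={ -3 } R={ -2,-1,0 } gives -5/2
step 5: add R to get RRRBR; options L={ -3 } R={ -5/2,-2,-1,0 } gives -11/4
step 6: add R to get RRRBRR; options L={ -3 } R={ -11/4,-5/2,-2,-1,0 } gives -23/8
step 7: add R to get RRRBRRR; options L={ -3 } R={ -23/8,-11/4,-5/2,-2,-1,0 } gives -47/16
step 8: add B to get RRRBRRRB; options L={ -3,-47/16 } R={ -23/8,-11/4,-5/2,-2,-1,0 } gives -93/32
step 9: add B to get RRRBRRRBB; options L={ -3,-47/16,-93/32 } R={ -23/8,-11/4,-5/2,-2,-1,0 } gives -185/64
step 10: add R to get RRRBRRRBBR; options L={ -3,-47/16,-93/32 } R={ -185/64,-23/8,-11/4,-5/2,-2,-1,0 } gives -371/128
step 11: add B to get RRRBRRRBBRB; options L={ -3,-47/16,-93/32,-371/128 } R={ -185/64,-23/8,-11/4,-5/2,-2,-1,0 } gives -741/256
step 12: add B to get RRRBRRRBBRBB; options L={ -3,-47/16,-93/32,-371/128,-741/256 } R={ -185/64,-23/8,-11/4,-5/2,-2,-1,0 } gives -1481/512
step 13: add B to get RRRBRRRBBRBBB; options L={ -3,-47/16,-93/32,-371/128,-741/256,-1481/512 } R={ -185/64,-23/8,-11/4,-5/2,-2,-1,0 } gives -2961/1024
step 14: add B to get RRRBRRRBBRBBBB; options L={ -3,-47/16,-93/32,-371/128,-741/256,-1481/512,-2961/1024 } R={ -185/64,-23/8,-11/4,-5/2,-2,-1,0 } gives -5921/2048
step 15: add B to get RRRBRRRBBRBBBBB; options L={ -3,-47/16,-93/32,-371/128,-741/256,-1481/512,-2961/1024,-5921/2048 } R={ -185/64,-23/8,-11/4,-5/2,-2,-1,0 } gives -11841/4096

-11841/4096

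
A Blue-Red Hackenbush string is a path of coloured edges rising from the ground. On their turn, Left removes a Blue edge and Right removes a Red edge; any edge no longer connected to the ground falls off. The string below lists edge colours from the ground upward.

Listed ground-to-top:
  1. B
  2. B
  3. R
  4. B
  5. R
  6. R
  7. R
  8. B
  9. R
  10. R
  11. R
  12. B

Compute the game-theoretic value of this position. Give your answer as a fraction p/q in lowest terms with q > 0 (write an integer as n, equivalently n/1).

1571/1024

B: Left { 0 }, Right { none } => simplest 1
BB: Left { 0, 1 }, Right { none } => simplest 2
BBR: Left { 0, 1 }, Right { 2 } => simplest 3/2
BBRB: Left { 0, 1, 3/2 }, Right { 2 } => simplest 7/4
BBRBR: Left { 0, 1, 3/2 }, Right { 7/4, 2 } => simplest 13/8
BBRBRR: Left { 0, 1, 3/2 }, Right { 13/8, 7/4, 2 } => simplest 25/16
BBRBRRR: Left { 0, 1, 3/2 }, Right { 25/16, 13/8, 7/4, 2 } => simplest 49/32
BBRBRRRB: Left { 0, 1, 3/2, 49/32 }, Right { 25/16, 13/8, 7/4, 2 } => simplest 99/64
BBRBRRRBR: Left { 0, 1, 3/2, 49/32 }, Right { 99/64, 25/16, 13/8, 7/4, 2 } => simplest 197/128
BBRBRRRBRR: Left { 0, 1, 3/2, 49/32 }, Right { 197/128, 99/64, 25/16, 13/8, 7/4, 2 } => simplest 393/256
BBRBRRRBRRR: Left { 0, 1, 3/2, 49/32 }, Right { 393/256, 197/128, 99/64, 25/16, 13/8, 7/4, 2 } => simplest 785/512
BBRBRRRBRRRB: Left { 0, 1, 3/2, 49/32, 785/512 }, Right { 393/256, 197/128, 99/64, 25/16, 13/8, 7/4, 2 } => simplest 1571/1024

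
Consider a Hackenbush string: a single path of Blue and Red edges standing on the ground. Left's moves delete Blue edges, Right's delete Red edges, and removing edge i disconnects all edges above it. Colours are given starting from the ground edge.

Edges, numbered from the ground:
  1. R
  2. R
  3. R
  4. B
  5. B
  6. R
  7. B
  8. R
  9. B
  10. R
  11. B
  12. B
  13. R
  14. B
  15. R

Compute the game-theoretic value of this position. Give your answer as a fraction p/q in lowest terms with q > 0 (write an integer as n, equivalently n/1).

-9547/4096

Recurse on prefixes of the 15-edge string R R R B B R B R B R B B R B R:
step 1: add R to get R; options L={ ∅ } R={ 0 } gives -1
step 2: add R to get RR; options L={ ∅ } R={ -1; 0 } gives -2
step 3: add R to get RRR; options L={ ∅ } R={ -2; -1; 0 } gives -3
step 4: add B to get RRRB; options L={ -3 } R={ -2; -1; 0 } gives -5/2
step 5: add B to get RRRBB; options L={ -3; -5/2 } R={ -2; -1; 0 } gives -9/4
step 6: add R to get RRRBBR; options L={ -3; -5/2 } R={ -9/4; -2; -1; 0 } gives -19/8
step 7: add B to get RRRBBRB; options L={ -3; -5/2; -19/8 } R={ -9/4; -2; -1; 0 } gives -37/16
step 8: add R to get RRRBBRBR; options L={ -3; -5/2; -19/8 } R={ -37/16; -9/4; -2; -1; 0 } gives -75/32
step 9: add B to get RRRBBRBRB; options L={ -3; -5/2; -19/8; -75/32 } R={ -37/16; -9/4; -2; -1; 0 } gives -149/64
step 10: add R to get RRRBBRBRBR; options L={ -3; -5/2; -19/8; -75/32 } R={ -149/64; -37/16; -9/4; -2; -1; 0 } gives -299/128
step 11: add B to get RRRBBRBRBRB; options L={ -3; -5/2; -19/8; -75/32; -299/128 } R={ -149/64; -37/16; -9/4; -2; -1; 0 } gives -597/256
step 12: add B to get RRRBBRBRBRBB; options L={ -3; -5/2; -19/8; -75/32; -299/128; -597/256 } R={ -149/64; -37/16; -9/4; -2; -1; 0 } gives -1193/512
step 13: add R to get RRRBBRBRBRBBR; options L={ -3; -5/2; -19/8; -75/32; -299/128; -597/256 } R={ -1193/512; -149/64; -37/16; -9/4; -2; -1; 0 } gives -2387/1024
step 14: add B to get RRRBBRBRBRBBRB; options L={ -3; -5/2; -19/8; -75/32; -299/128; -597/256; -2387/1024 } R={ -1193/512; -149/64; -37/16; -9/4; -2; -1; 0 } gives -4773/2048
step 15: add R to get RRRBBRBRBRBBRBR; options L={ -3; -5/2; -19/8; -75/32; -299/128; -597/256; -2387/1024 } R={ -4773/2048; -1193/512; -149/64; -37/16; -9/4; -2; -1; 0 } gives -9547/4096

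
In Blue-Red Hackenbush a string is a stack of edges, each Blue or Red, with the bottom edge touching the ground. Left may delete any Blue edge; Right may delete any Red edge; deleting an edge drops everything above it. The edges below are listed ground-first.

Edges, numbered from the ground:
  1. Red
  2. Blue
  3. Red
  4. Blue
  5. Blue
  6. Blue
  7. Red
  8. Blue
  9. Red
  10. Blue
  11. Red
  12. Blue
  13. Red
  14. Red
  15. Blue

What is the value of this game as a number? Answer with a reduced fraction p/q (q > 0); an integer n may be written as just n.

-8877/16384

Build g(s[:k]) for k = 1..15, string s = Red Blue Red Blue Blue Blue Red Blue Red Blue Red Blue Red Red Blue.
g(R) = { · | 0 } → -1
g(RB) = { -1 | 0 } → -1/2
g(RBR) = { -1 | -1/2, 0 } → -3/4
g(RBRB) = { -1, -3/4 | -1/2, 0 } → -5/8
g(RBRBB) = { -1, -3/4, -5/8 | -1/2, 0 } → -9/16
g(RBRBBB) = { -1, -3/4, -5/8, -9/16 | -1/2, 0 } → -17/32
g(RBRBBBR) = { -1, -3/4, -5/8, -9/16 | -17/32, -1/2, 0 } → -35/64
g(RBRBBBRB) = { -1, -3/4, -5/8, -9/16, -35/64 | -17/32, -1/2, 0 } → -69/128
g(RBRBBBRBR) = { -1, -3/4, -5/8, -9/16, -35/64 | -69/128, -17/32, -1/2, 0 } → -139/256
g(RBRBBBRBRB) = { -1, -3/4, -5/8, -9/16, -35/64, -139/256 | -69/128, -17/32, -1/2, 0 } → -277/512
g(RBRBBBRBRBR) = { -1, -3/4, -5/8, -9/16, -35/64, -139/256 | -277/512, -69/128, -17/32, -1/2, 0 } → -555/1024
g(RBRBBBRBRBRB) = { -1, -3/4, -5/8, -9/16, -35/64, -139/256, -555/1024 | -277/512, -69/128, -17/32, -1/2, 0 } → -1109/2048
g(RBRBBBRBRBRBR) = { -1, -3/4, -5/8, -9/16, -35/64, -139/256, -555/1024 | -1109/2048, -277/512, -69/128, -17/32, -1/2, 0 } → -2219/4096
g(RBRBBBRBRBRBRR) = { -1, -3/4, -5/8, -9/16, -35/64, -139/256, -555/1024 | -2219/4096, -1109/2048, -277/512, -69/128, -17/32, -1/2, 0 } → -4439/8192
g(RBRBBBRBRBRBRRB) = { -1, -3/4, -5/8, -9/16, -35/64, -139/256, -555/1024, -4439/8192 | -2219/4096, -1109/2048, -277/512, -69/128, -17/32, -1/2, 0 } → -8877/16384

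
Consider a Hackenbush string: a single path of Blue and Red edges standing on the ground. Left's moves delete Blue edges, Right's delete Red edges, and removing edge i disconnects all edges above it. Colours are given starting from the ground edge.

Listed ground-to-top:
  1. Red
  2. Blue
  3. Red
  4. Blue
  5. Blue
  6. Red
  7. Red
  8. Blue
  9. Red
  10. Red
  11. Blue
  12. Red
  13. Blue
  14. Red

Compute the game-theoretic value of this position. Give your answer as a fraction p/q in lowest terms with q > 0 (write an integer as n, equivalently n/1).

step 1: add Red to get R; options L={ ∅ } R={ 0 } — -1
step 2: add Blue to get RB; options L={ -1 } R={ 0 } — -1/2
step 3: add Red to get RBR; options L={ -1 } R={ -1/2,0 } — -3/4
step 4: add Blue to get RBRB; options L={ -1,-3/4 } R={ -1/2,0 } — -5/8
step 5: add Blue to get RBRBB; options L={ -1,-3/4,-5/8 } R={ -1/2,0 } — -9/16
step 6: add Red to get RBRBBR; options L={ -1,-3/4,-5/8 } R={ -9/16,-1/2,0 } — -19/32
step 7: add Red to get RBRBBRR; options L={ -1,-3/4,-5/8 } R={ -19/32,-9/16,-1/2,0 } — -39/64
step 8: add Blue to get RBRBBRRB; options L={ -1,-3/4,-5/8,-39/64 } R={ -19/32,-9/16,-1/2,0 } — -77/128
step 9: add Red to get RBRBBRRBR; options L={ -1,-3/4,-5/8,-39/64 } R={ -77/128,-19/32,-9/16,-1/2,0 } — -155/256
step 10: add Red to get RBRBBRRBRR; options L={ -1,-3/4,-5/8,-39/64 } R={ -155/256,-77/128,-19/32,-9/16,-1/2,0 } — -311/512
step 11: add Blue to get RBRBBRRBRRB; options L={ -1,-3/4,-5/8,-39/64,-311/512 } R={ -155/256,-77/128,-19/32,-9/16,-1/2,0 } — -621/1024
step 12: add Red to get RBRBBRRBRRBR; options L={ -1,-3/4,-5/8,-39/64,-311/512 } R={ -621/1024,-155/256,-77/128,-19/32,-9/16,-1/2,0 } — -1243/2048
step 13: add Blue to get RBRBBRRBRRBRB; options L={ -1,-3/4,-5/8,-39/64,-311/512,-1243/2048 } R={ -621/1024,-155/256,-77/128,-19/32,-9/16,-1/2,0 } — -2485/4096
step 14: add Red to get RBRBBRRBRRBRBR; options L={ -1,-3/4,-5/8,-39/64,-311/512,-1243/2048 } R={ -2485/4096,-621/1024,-155/256,-77/128,-19/32,-9/16,-1/2,0 } — -4971/8192

-4971/8192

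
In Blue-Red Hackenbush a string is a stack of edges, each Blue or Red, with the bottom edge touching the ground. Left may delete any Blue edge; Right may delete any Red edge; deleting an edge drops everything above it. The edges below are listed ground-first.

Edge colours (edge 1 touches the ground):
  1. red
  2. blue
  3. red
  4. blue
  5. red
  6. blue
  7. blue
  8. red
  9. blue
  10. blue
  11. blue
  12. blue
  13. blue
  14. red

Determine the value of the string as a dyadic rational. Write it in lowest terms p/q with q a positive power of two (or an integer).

1 of 14 · r · max L −∞ · min R 0 → -1
2 of 14 · rb · max L -1 · min R 0 → -1/2
3 of 14 · rbr · max L -1 · min R -1/2 → -3/4
4 of 14 · rbrb · max L -3/4 · min R -1/2 → -5/8
5 of 14 · rbrbr · max L -3/4 · min R -5/8 → -11/16
6 of 14 · rbrbrb · max L -11/16 · min R -5/8 → -21/32
7 of 14 · rbrbrbb · max L -21/32 · min R -5/8 → -41/64
8 of 14 · rbrbrbbr · max L -21/32 · min R -41/64 → -83/128
9 of 14 · rbrbrbbrb · max L -83/128 · min R -41/64 → -165/256
10 of 14 · rbrbrbbrbb · max L -165/256 · min R -41/64 → -329/512
11 of 14 · rbrbrbbrbbb · max L -329/512 · min R -41/64 → -657/1024
12 of 14 · rbrbrbbrbbbb · max L -657/1024 · min R -41/64 → -1313/2048
13 of 14 · rbrbrbbrbbbbb · max L -1313/2048 · min R -41/64 → -2625/4096
14 of 14 · rbrbrbbrbbbbbr · max L -1313/2048 · min R -2625/4096 → -5251/8192

-5251/8192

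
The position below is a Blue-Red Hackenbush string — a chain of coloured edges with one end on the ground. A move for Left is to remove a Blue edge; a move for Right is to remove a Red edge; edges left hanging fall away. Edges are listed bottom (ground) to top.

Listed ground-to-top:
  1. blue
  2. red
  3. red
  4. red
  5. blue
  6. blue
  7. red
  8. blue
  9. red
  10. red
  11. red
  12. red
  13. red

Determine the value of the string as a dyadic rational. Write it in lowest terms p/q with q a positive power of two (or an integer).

Build G(s[:k]) for k = 1..13, string s = blue red red red blue blue red blue red red red red red.
step 1: add blue to get b; options L={ 0 } R={ — } → 1
step 2: add red to get br; options L={ 0 } R={ 1 } → 1/2
step 3: add red to get brr; options L={ 0 } R={ 1/2 1 } → 1/4
step 4: add red to get brrr; options L={ 0 } R={ 1/4 1/2 1 } → 1/8
step 5: add blue to get brrrb; options L={ 0 1/8 } R={ 1/4 1/2 1 } → 3/16
step 6: add blue to get brrrbb; options L={ 0 1/8 3/16 } R={ 1/4 1/2 1 } → 7/32
step 7: add red to get brrrbbr; options L={ 0 1/8 3/16 } R={ 7/32 1/4 1/2 1 } → 13/64
step 8: add blue to get brrrbbrb; options L={ 0 1/8 3/16 13/64 } R={ 7/32 1/4 1/2 1 } → 27/128
step 9: add red to get brrrbbrbr; options L={ 0 1/8 3/16 13/64 } R={ 27/128 7/32 1/4 1/2 1 } → 53/256
step 10: add red to get brrrbbrbrr; options L={ 0 1/8 3/16 13/64 } R={ 53/256 27/128 7/32 1/4 1/2 1 } → 105/512
step 11: add red to get brrrbbrbrrr; options L={ 0 1/8 3/16 13/64 } R={ 105/512 53/256 27/128 7/32 1/4 1/2 1 } → 209/1024
step 12: add red to get brrrbbrbrrrr; options L={ 0 1/8 3/16 13/64 } R={ 209/1024 105/512 53/256 27/128 7/32 1/4 1/2 1 } → 417/2048
step 13: add red to get brrrbbrbrrrrr; options L={ 0 1/8 3/16 13/64 } R={ 417/2048 209/1024 105/512 53/256 27/128 7/32 1/4 1/2 1 } → 833/4096

833/4096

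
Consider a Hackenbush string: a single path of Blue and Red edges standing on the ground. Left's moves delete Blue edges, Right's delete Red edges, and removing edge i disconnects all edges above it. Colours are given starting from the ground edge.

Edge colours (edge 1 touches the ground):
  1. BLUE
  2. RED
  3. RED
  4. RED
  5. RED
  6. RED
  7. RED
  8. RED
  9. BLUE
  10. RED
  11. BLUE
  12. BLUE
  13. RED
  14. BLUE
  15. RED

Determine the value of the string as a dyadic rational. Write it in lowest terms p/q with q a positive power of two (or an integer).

181/16384

Recurse on prefixes of the 15-edge string BLUE RED RED RED RED RED RED RED BLUE RED BLUE BLUE RED BLUE RED:
value(B) = { 0 | none } = 1
value(BR) = { 0 | 1 } = 1/2
value(BRR) = { 0 | 1/2 1 } = 1/4
value(BRRR) = { 0 | 1/4 1/2 1 } = 1/8
value(BRRRR) = { 0 | 1/8 1/4 1/2 1 } = 1/16
value(BRRRRR) = { 0 | 1/16 1/8 1/4 1/2 1 } = 1/32
value(BRRRRRR) = { 0 | 1/32 1/16 1/8 1/4 1/2 1 } = 1/64
value(BRRRRRRR) = { 0 | 1/64 1/32 1/16 1/8 1/4 1/2 1 } = 1/128
value(BRRRRRRRB) = { 0 1/128 | 1/64 1/32 1/16 1/8 1/4 1/2 1 } = 3/256
value(BRRRRRRRBR) = { 0 1/128 | 3/256 1/64 1/32 1/16 1/8 1/4 1/2 1 } = 5/512
value(BRRRRRRRBRB) = { 0 1/128 5/512 | 3/256 1/64 1/32 1/16 1/8 1/4 1/2 1 } = 11/1024
value(BRRRRRRRBRBB) = { 0 1/128 5/512 11/1024 | 3/256 1/64 1/32 1/16 1/8 1/4 1/2 1 } = 23/2048
value(BRRRRRRRBRBBR) = { 0 1/128 5/512 11/1024 | 23/2048 3/256 1/64 1/32 1/16 1/8 1/4 1/2 1 } = 45/4096
value(BRRRRRRRBRBBRB) = { 0 1/128 5/512 11/1024 45/4096 | 23/2048 3/256 1/64 1/32 1/16 1/8 1/4 1/2 1 } = 91/8192
value(BRRRRRRRBRBBRBR) = { 0 1/128 5/512 11/1024 45/4096 | 91/8192 23/2048 3/256 1/64 1/32 1/16 1/8 1/4 1/2 1 } = 181/16384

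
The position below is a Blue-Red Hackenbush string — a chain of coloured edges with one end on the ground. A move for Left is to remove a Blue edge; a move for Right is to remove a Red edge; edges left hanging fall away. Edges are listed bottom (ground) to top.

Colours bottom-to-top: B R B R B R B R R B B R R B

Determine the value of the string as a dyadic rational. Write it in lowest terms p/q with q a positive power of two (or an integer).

v_1 [B]  L=[0]  R=[·]  ⇒ 1
v_2 [BR]  L=[0]  R=[1]  ⇒ 1/2
v_3 [BRB]  L=[0; 1/2]  R=[1]  ⇒ 3/4
v_4 [BRBR]  L=[0; 1/2]  R=[3/4; 1]  ⇒ 5/8
v_5 [BRBRB]  L=[0; 1/2; 5/8]  R=[3/4; 1]  ⇒ 11/16
v_6 [BRBRBR]  L=[0; 1/2; 5/8]  R=[11/16; 3/4; 1]  ⇒ 21/32
v_7 [BRBRBRB]  L=[0; 1/2; 5/8; 21/32]  R=[11/16; 3/4; 1]  ⇒ 43/64
v_8 [BRBRBRBR]  L=[0; 1/2; 5/8; 21/32]  R=[43/64; 11/16; 3/4; 1]  ⇒ 85/128
v_9 [BRBRBRBRR]  L=[0; 1/2; 5/8; 21/32]  R=[85/128; 43/64; 11/16; 3/4; 1]  ⇒ 169/256
v_10 [BRBRBRBRRB]  L=[0; 1/2; 5/8; 21/32; 169/256]  R=[85/128; 43/64; 11/16; 3/4; 1]  ⇒ 339/512
v_11 [BRBRBRBRRBB]  L=[0; 1/2; 5/8; 21/32; 169/256; 339/512]  R=[85/128; 43/64; 11/16; 3/4; 1]  ⇒ 679/1024
v_12 [BRBRBRBRRBBR]  L=[0; 1/2; 5/8; 21/32; 169/256; 339/512]  R=[679/1024; 85/128; 43/64; 11/16; 3/4; 1]  ⇒ 1357/2048
v_13 [BRBRBRBRRBBRR]  L=[0; 1/2; 5/8; 21/32; 169/256; 339/512]  R=[1357/2048; 679/1024; 85/128; 43/64; 11/16; 3/4; 1]  ⇒ 2713/4096
v_14 [BRBRBRBRRBBRRB]  L=[0; 1/2; 5/8; 21/32; 169/256; 339/512; 2713/4096]  R=[1357/2048; 679/1024; 85/128; 43/64; 11/16; 3/4; 1]  ⇒ 5427/8192

5427/8192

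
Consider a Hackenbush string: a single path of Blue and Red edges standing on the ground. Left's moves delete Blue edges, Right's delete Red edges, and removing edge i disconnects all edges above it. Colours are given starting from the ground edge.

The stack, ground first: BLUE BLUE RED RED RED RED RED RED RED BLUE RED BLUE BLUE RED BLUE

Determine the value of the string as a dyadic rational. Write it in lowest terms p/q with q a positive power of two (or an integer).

Build v(s[:k]) for k = 1..15, string s = BLUE BLUE RED RED RED RED RED RED RED BLUE RED BLUE BLUE RED BLUE.
1 of 15 · B · max L 0 · min R +∞ so 1
2 of 15 · BB · max L 1 · min R +∞ so 2
3 of 15 · BBR · max L 1 · min R 2 so 3/2
4 of 15 · BBRR · max L 1 · min R 3/2 so 5/4
5 of 15 · BBRRR · max L 1 · min R 5/4 so 9/8
6 of 15 · BBRRRR · max L 1 · min R 9/8 so 17/16
7 of 15 · BBRRRRR · max L 1 · min R 17/16 so 33/32
8 of 15 · BBRRRRRR · max L 1 · min R 33/32 so 65/64
9 of 15 · BBRRRRRRR · max L 1 · min R 65/64 so 129/128
10 of 15 · BBRRRRRRRB · max L 129/128 · min R 65/64 so 259/256
11 of 15 · BBRRRRRRRBR · max L 129/128 · min R 259/256 so 517/512
12 of 15 · BBRRRRRRRBRB · max L 517/512 · min R 259/256 so 1035/1024
13 of 15 · BBRRRRRRRBRBB · max L 1035/1024 · min R 259/256 so 2071/2048
14 of 15 · BBRRRRRRRBRBBR · max L 1035/1024 · min R 2071/2048 so 4141/4096
15 of 15 · BBRRRRRRRBRBBRB · max L 4141/4096 · min R 2071/2048 so 8283/8192

8283/8192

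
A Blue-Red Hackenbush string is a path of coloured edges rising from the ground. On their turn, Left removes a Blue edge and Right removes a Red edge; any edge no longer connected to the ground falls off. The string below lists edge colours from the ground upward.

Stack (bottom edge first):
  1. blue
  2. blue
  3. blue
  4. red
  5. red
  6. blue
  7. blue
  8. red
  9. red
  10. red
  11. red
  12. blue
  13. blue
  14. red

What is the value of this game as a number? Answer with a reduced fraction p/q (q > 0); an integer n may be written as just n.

value_1 [b]  L=[0]  R=[∅]  => 1
value_2 [bb]  L=[0,1]  R=[∅]  => 2
value_3 [bbb]  L=[0,1,2]  R=[∅]  => 3
value_4 [bbbr]  L=[0,1,2]  R=[3]  => 5/2
value_5 [bbbrr]  L=[0,1,2]  R=[5/2,3]  => 9/4
value_6 [bbbrrb]  L=[0,1,2,9/4]  R=[5/2,3]  => 19/8
value_7 [bbbrrbb]  L=[0,1,2,9/4,19/8]  R=[5/2,3]  => 39/16
value_8 [bbbrrbbr]  L=[0,1,2,9/4,19/8]  R=[39/16,5/2,3]  => 77/32
value_9 [bbbrrbbrr]  L=[0,1,2,9/4,19/8]  R=[77/32,39/16,5/2,3]  => 153/64
value_10 [bbbrrbbrrr]  L=[0,1,2,9/4,19/8]  R=[153/64,77/32,39/16,5/2,3]  => 305/128
value_11 [bbbrrbbrrrr]  L=[0,1,2,9/4,19/8]  R=[305/128,153/64,77/32,39/16,5/2,3]  => 609/256
value_12 [bbbrrbbrrrrb]  L=[0,1,2,9/4,19/8,609/256]  R=[305/128,153/64,77/32,39/16,5/2,3]  => 1219/512
value_13 [bbbrrbbrrrrbb]  L=[0,1,2,9/4,19/8,609/256,1219/512]  R=[305/128,153/64,77/32,39/16,5/2,3]  => 2439/1024
value_14 [bbbrrbbrrrrbbr]  L=[0,1,2,9/4,19/8,609/256,1219/512]  R=[2439/1024,305/128,153/64,77/32,39/16,5/2,3]  => 4877/2048

4877/2048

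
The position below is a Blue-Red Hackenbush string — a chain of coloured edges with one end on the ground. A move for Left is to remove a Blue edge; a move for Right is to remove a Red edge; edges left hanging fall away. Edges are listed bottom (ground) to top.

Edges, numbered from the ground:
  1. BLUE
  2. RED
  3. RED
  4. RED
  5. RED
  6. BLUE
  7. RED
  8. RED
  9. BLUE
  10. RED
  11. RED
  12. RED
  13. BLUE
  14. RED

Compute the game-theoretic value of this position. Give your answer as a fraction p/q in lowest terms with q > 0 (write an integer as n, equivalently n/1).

Recurse on prefixes of the 14-edge string BLUE RED RED RED RED BLUE RED RED BLUE RED RED RED BLUE RED:
1 of 14 · B · max L 0 · min R +∞ -> 1
2 of 14 · BR · max L 0 · min R 1 -> 1/2
3 of 14 · BRR · max L 0 · min R 1/2 -> 1/4
4 of 14 · BRRR · max L 0 · min R 1/4 -> 1/8
5 of 14 · BRRRR · max L 0 · min R 1/8 -> 1/16
6 of 14 · BRRRRB · max L 1/16 · min R 1/8 -> 3/32
7 of 14 · BRRRRBR · max L 1/16 · min R 3/32 -> 5/64
8 of 14 · BRRRRBRR · max L 1/16 · min R 5/64 -> 9/128
9 of 14 · BRRRRBRRB · max L 9/128 · min R 5/64 -> 19/256
10 of 14 · BRRRRBRRBR · max L 9/128 · min R 19/256 -> 37/512
11 of 14 · BRRRRBRRBRR · max L 9/128 · min R 37/512 -> 73/1024
12 of 14 · BRRRRBRRBRRR · max L 9/128 · min R 73/1024 -> 145/2048
13 of 14 · BRRRRBRRBRRRB · max L 145/2048 · min R 73/1024 -> 291/4096
14 of 14 · BRRRRBRRBRRRBR · max L 145/2048 · min R 291/4096 -> 581/8192

581/8192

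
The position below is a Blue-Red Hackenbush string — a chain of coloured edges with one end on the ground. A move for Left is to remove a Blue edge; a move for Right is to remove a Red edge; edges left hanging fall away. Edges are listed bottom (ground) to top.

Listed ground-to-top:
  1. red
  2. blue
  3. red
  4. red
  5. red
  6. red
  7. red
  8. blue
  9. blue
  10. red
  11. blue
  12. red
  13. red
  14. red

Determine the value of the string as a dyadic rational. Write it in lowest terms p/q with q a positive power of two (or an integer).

-7983/8192

1 of 14 · r · max L −∞ · min R 0 — -1
2 of 14 · rb · max L -1 · min R 0 — -1/2
3 of 14 · rbr · max L -1 · min R -1/2 — -3/4
4 of 14 · rbrr · max L -1 · min R -3/4 — -7/8
5 of 14 · rbrrr · max L -1 · min R -7/8 — -15/16
6 of 14 · rbrrrr · max L -1 · min R -15/16 — -31/32
7 of 14 · rbrrrrr · max L -1 · min R -31/32 — -63/64
8 of 14 · rbrrrrrb · max L -63/64 · min R -31/32 — -125/128
9 of 14 · rbrrrrrbb · max L -125/128 · min R -31/32 — -249/256
10 of 14 · rbrrrrrbbr · max L -125/128 · min R -249/256 — -499/512
11 of 14 · rbrrrrrbbrb · max L -499/512 · min R -249/256 — -997/1024
12 of 14 · rbrrrrrbbrbr · max L -499/512 · min R -997/1024 — -1995/2048
13 of 14 · rbrrrrrbbrbrr · max L -499/512 · min R -1995/2048 — -3991/4096
14 of 14 · rbrrrrrbbrbrrr · max L -499/512 · min R -3991/4096 — -7983/8192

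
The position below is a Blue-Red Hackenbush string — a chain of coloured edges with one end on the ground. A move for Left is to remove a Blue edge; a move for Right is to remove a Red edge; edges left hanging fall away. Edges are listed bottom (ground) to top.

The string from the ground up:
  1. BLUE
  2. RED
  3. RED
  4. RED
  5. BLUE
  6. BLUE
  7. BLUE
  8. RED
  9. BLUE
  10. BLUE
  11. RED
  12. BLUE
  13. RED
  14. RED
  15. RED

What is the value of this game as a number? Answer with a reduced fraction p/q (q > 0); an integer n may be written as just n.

3793/16384

Recurse on prefixes of the 15-edge string BLUE RED RED RED BLUE BLUE BLUE RED BLUE BLUE RED BLUE RED RED RED:
edge 1 of 15 (BLUE): { 0 | · } => 1
edge 2 of 15 (RED): { 0 | 1 } => 1/2
edge 3 of 15 (RED): { 0 | 1/2 1 } => 1/4
edge 4 of 15 (RED): { 0 | 1/4 1/2 1 } => 1/8
edge 5 of 15 (BLUE): { 0 1/8 | 1/4 1/2 1 } => 3/16
edge 6 of 15 (BLUE): { 0 1/8 3/16 | 1/4 1/2 1 } => 7/32
edge 7 of 15 (BLUE): { 0 1/8 3/16 7/32 | 1/4 1/2 1 } => 15/64
edge 8 of 15 (RED): { 0 1/8 3/16 7/32 | 15/64 1/4 1/2 1 } => 29/128
edge 9 of 15 (BLUE): { 0 1/8 3/16 7/32 29/128 | 15/64 1/4 1/2 1 } => 59/256
edge 10 of 15 (BLUE): { 0 1/8 3/16 7/32 29/128 59/256 | 15/64 1/4 1/2 1 } => 119/512
edge 11 of 15 (RED): { 0 1/8 3/16 7/32 29/128 59/256 | 119/512 15/64 1/4 1/2 1 } => 237/1024
edge 12 of 15 (BLUE): { 0 1/8 3/16 7/32 29/128 59/256 237/1024 | 119/512 15/64 1/4 1/2 1 } => 475/2048
edge 13 of 15 (RED): { 0 1/8 3/16 7/32 29/128 59/256 237/1024 | 475/2048 119/512 15/64 1/4 1/2 1 } => 949/4096
edge 14 of 15 (RED): { 0 1/8 3/16 7/32 29/128 59/256 237/1024 | 949/4096 475/2048 119/512 15/64 1/4 1/2 1 } => 1897/8192
edge 15 of 15 (RED): { 0 1/8 3/16 7/32 29/128 59/256 237/1024 | 1897/8192 949/4096 475/2048 119/512 15/64 1/4 1/2 1 } => 3793/16384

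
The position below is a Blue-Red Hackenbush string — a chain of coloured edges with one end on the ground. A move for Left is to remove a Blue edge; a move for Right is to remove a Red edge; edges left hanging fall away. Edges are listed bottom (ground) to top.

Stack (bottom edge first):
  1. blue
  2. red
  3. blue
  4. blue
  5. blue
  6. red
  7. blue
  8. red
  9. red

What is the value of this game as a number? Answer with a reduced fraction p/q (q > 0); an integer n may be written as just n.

233/256

1 of 9 · b · max L 0 · min R +∞ gives 1
2 of 9 · br · max L 0 · min R 1 gives 1/2
3 of 9 · brb · max L 1/2 · min R 1 gives 3/4
4 of 9 · brbb · max L 3/4 · min R 1 gives 7/8
5 of 9 · brbbb · max L 7/8 · min R 1 gives 15/16
6 of 9 · brbbbr · max L 7/8 · min R 15/16 gives 29/32
7 of 9 · brbbbrb · max L 29/32 · min R 15/16 gives 59/64
8 of 9 · brbbbrbr · max L 29/32 · min R 59/64 gives 117/128
9 of 9 · brbbbrbrr · max L 29/32 · min R 117/128 gives 233/256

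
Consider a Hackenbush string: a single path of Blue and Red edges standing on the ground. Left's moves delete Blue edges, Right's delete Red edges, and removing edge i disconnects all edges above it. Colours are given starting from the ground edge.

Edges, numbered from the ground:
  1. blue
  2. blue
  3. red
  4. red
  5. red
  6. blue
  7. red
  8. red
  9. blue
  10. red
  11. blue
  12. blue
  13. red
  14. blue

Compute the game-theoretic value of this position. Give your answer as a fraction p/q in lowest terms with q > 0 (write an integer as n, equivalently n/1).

value(b) = { 0 | — } so 1
value(bb) = { 0,1 | — } so 2
value(bbr) = { 0,1 | 2 } so 3/2
value(bbrr) = { 0,1 | 3/2,2 } so 5/4
value(bbrrr) = { 0,1 | 5/4,3/2,2 } so 9/8
value(bbrrrb) = { 0,1,9/8 | 5/4,3/2,2 } so 19/16
value(bbrrrbr) = { 0,1,9/8 | 19/16,5/4,3/2,2 } so 37/32
value(bbrrrbrr) = { 0,1,9/8 | 37/32,19/16,5/4,3/2,2 } so 73/64
value(bbrrrbrrb) = { 0,1,9/8,73/64 | 37/32,19/16,5/4,3/2,2 } so 147/128
value(bbrrrbrrbr) = { 0,1,9/8,73/64 | 147/128,37/32,19/16,5/4,3/2,2 } so 293/256
value(bbrrrbrrbrb) = { 0,1,9/8,73/64,293/256 | 147/128,37/32,19/16,5/4,3/2,2 } so 587/512
value(bbrrrbrrbrbb) = { 0,1,9/8,73/64,293/256,587/512 | 147/128,37/32,19/16,5/4,3/2,2 } so 1175/1024
value(bbrrrbrrbrbbr) = { 0,1,9/8,73/64,293/256,587/512 | 1175/1024,147/128,37/32,19/16,5/4,3/2,2 } so 2349/2048
value(bbrrrbrrbrbbrb) = { 0,1,9/8,73/64,293/256,587/512,2349/2048 | 1175/1024,147/128,37/32,19/16,5/4,3/2,2 } so 4699/4096

4699/4096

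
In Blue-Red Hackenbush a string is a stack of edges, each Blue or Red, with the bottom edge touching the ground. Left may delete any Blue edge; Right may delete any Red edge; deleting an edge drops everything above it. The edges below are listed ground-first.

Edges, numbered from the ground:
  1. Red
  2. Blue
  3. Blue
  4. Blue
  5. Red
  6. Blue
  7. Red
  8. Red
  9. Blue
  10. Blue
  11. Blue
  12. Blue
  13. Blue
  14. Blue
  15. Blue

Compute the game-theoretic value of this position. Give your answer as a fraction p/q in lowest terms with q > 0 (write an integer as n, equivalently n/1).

Prefix values for Red Blue Blue Blue Red Blue Red Red Blue Blue Blue Blue Blue Blue Blue via {L|R} + simplicity:
value(R) = { · | 0 } — -1
value(RB) = { -1 | 0 } — -1/2
value(RBB) = { -1; -1/2 | 0 } — -1/4
value(RBBB) = { -1; -1/2; -1/4 | 0 } — -1/8
value(RBBBR) = { -1; -1/2; -1/4 | -1/8; 0 } — -3/16
value(RBBBRB) = { -1; -1/2; -1/4; -3/16 | -1/8; 0 } — -5/32
value(RBBBRBR) = { -1; -1/2; -1/4; -3/16 | -5/32; -1/8; 0 } — -11/64
value(RBBBRBRR) = { -1; -1/2; -1/4; -3/16 | -11/64; -5/32; -1/8; 0 } — -23/128
value(RBBBRBRRB) = { -1; -1/2; -1/4; -3/16; -23/128 | -11/64; -5/32; -1/8; 0 } — -45/256
value(RBBBRBRRBB) = { -1; -1/2; -1/4; -3/16; -23/128; -45/256 | -11/64; -5/32; -1/8; 0 } — -89/512
value(RBBBRBRRBBB) = { -1; -1/2; -1/4; -3/16; -23/128; -45/256; -89/512 | -11/64; -5/32; -1/8; 0 } — -177/1024
value(RBBBRBRRBBBB) = { -1; -1/2; -1/4; -3/16; -23/128; -45/256; -89/512; -177/1024 | -11/64; -5/32; -1/8; 0 } — -353/2048
value(RBBBRBRRBBBBB) = { -1; -1/2; -1/4; -3/16; -23/128; -45/256; -89/512; -177/1024; -353/2048 | -11/64; -5/32; -1/8; 0 } — -705/4096
value(RBBBRBRRBBBBBB) = { -1; -1/2; -1/4; -3/16; -23/128; -45/256; -89/512; -177/1024; -353/2048; -705/4096 | -11/64; -5/32; -1/8; 0 } — -1409/8192
value(RBBBRBRRBBBBBBB) = { -1; -1/2; -1/4; -3/16; -23/128; -45/256; -89/512; -177/1024; -353/2048; -705/4096; -1409/8192 | -11/64; -5/32; -1/8; 0 } — -2817/16384

-2817/16384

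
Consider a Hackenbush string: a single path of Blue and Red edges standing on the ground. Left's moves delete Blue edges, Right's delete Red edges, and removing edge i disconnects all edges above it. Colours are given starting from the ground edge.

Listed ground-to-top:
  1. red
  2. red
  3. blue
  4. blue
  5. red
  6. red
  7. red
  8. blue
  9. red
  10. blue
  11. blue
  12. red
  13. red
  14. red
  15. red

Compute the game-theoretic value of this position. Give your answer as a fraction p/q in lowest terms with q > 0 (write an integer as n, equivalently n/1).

-11935/8192

step 1: add red to get r; options L={  } R={ 0 } = -1
step 2: add red to get rr; options L={  } R={ -1 0 } = -2
step 3: add blue to get rrb; options L={ -2 } R={ -1 0 } = -3/2
step 4: add blue to get rrbb; options L={ -2 -3/2 } R={ -1 0 } = -5/4
step 5: add red to get rrbbr; options L={ -2 -3/2 } R={ -5/4 -1 0 } = -11/8
step 6: add red to get rrbbrr; options L={ -2 -3/2 } R={ -11/8 -5/4 -1 0 } = -23/16
step 7: add red to get rrbbrrr; options L={ -2 -3/2 } R={ -23/16 -11/8 -5/4 -1 0 } = -47/32
step 8: add blue to get rrbbrrrb; options L={ -2 -3/2 -47/32 } R={ -23/16 -11/8 -5/4 -1 0 } = -93/64
step 9: add red to get rrbbrrrbr; options L={ -2 -3/2 -47/32 } R={ -93/64 -23/16 -11/8 -5/4 -1 0 } = -187/128
step 10: add blue to get rrbbrrrbrb; options L={ -2 -3/2 -47/32 -187/128 } R={ -93/64 -23/16 -11/8 -5/4 -1 0 } = -373/256
step 11: add blue to get rrbbrrrbrbb; options L={ -2 -3/2 -47/32 -187/128 -373/256 } R={ -93/64 -23/16 -11/8 -5/4 -1 0 } = -745/512
step 12: add red to get rrbbrrrbrbbr; options L={ -2 -3/2 -47/32 -187/128 -373/256 } R={ -745/512 -93/64 -23/16 -11/8 -5/4 -1 0 } = -1491/1024
step 13: add red to get rrbbrrrbrbbrr; options L={ -2 -3/2 -47/32 -187/128 -373/256 } R={ -1491/1024 -745/512 -93/64 -23/16 -11/8 -5/4 -1 0 } = -2983/2048
step 14: add red to get rrbbrrrbrbbrrr; options L={ -2 -3/2 -47/32 -187/128 -373/256 } R={ -2983/2048 -1491/1024 -745/512 -93/64 -23/16 -11/8 -5/4 -1 0 } = -5967/4096
step 15: add red to get rrbbrrrbrbbrrrr; options L={ -2 -3/2 -47/32 -187/128 -373/256 } R={ -5967/4096 -2983/2048 -1491/1024 -745/512 -93/64 -23/16 -11/8 -5/4 -1 0 } = -11935/8192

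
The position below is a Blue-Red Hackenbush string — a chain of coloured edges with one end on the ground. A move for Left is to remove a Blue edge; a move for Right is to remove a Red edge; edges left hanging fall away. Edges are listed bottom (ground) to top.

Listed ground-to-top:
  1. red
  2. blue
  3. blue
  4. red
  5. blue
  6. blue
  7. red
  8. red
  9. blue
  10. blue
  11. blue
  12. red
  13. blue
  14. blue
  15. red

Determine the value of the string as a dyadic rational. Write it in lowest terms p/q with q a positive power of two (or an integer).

-4883/16384

Recurse on prefixes of the 15-edge string red blue blue red blue blue red red blue blue blue red blue blue red:
step 1: add red to get r; options L={  } R={ 0 } → -1
step 2: add blue to get rb; options L={ -1 } R={ 0 } → -1/2
step 3: add blue to get rbb; options L={ -1; -1/2 } R={ 0 } → -1/4
step 4: add red to get rbbr; options L={ -1; -1/2 } R={ -1/4; 0 } → -3/8
step 5: add blue to get rbbrb; options L={ -1; -1/2; -3/8 } R={ -1/4; 0 } → -5/16
step 6: add blue to get rbbrbb; options L={ -1; -1/2; -3/8; -5/16 } R={ -1/4; 0 } → -9/32
step 7: add red to get rbbrbbr; options L={ -1; -1/2; -3/8; -5/16 } R={ -9/32; -1/4; 0 } → -19/64
step 8: add red to get rbbrbbrr; options L={ -1; -1/2; -3/8; -5/16 } R={ -19/64; -9/32; -1/4; 0 } → -39/128
step 9: add blue to get rbbrbbrrb; options L={ -1; -1/2; -3/8; -5/16; -39/128 } R={ -19/64; -9/32; -1/4; 0 } → -77/256
step 10: add blue to get rbbrbbrrbb; options L={ -1; -1/2; -3/8; -5/16; -39/128; -77/256 } R={ -19/64; -9/32; -1/4; 0 } → -153/512
step 11: add blue to get rbbrbbrrbbb; options L={ -1; -1/2; -3/8; -5/16; -39/128; -77/256; -153/512 } R={ -19/64; -9/32; -1/4; 0 } → -305/1024
step 12: add red to get rbbrbbrrbbbr; options L={ -1; -1/2; -3/8; -5/16; -39/128; -77/256; -153/512 } R={ -305/1024; -19/64; -9/32; -1/4; 0 } → -611/2048
step 13: add blue to get rbbrbbrrbbbrb; options L={ -1; -1/2; -3/8; -5/16; -39/128; -77/256; -153/512; -611/2048 } R={ -305/1024; -19/64; -9/32; -1/4; 0 } → -1221/4096
step 14: add blue to get rbbrbbrrbbbrbb; options L={ -1; -1/2; -3/8; -5/16; -39/128; -77/256; -153/512; -611/2048; -1221/4096 } R={ -305/1024; -19/64; -9/32; -1/4; 0 } → -2441/8192
step 15: add red to get rbbrbbrrbbbrbbr; options L={ -1; -1/2; -3/8; -5/16; -39/128; -77/256; -153/512; -611/2048; -1221/4096 } R={ -2441/8192; -305/1024; -19/64; -9/32; -1/4; 0 } → -4883/16384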